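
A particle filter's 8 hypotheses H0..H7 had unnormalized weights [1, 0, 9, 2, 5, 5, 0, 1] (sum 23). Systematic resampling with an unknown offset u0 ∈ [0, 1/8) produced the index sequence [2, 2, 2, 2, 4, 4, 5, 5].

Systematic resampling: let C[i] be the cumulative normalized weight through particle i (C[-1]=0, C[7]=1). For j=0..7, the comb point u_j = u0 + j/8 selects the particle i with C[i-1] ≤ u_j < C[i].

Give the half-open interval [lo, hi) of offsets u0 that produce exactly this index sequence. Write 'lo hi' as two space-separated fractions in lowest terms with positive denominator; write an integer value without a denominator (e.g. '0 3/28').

C = [1/23, 1/23, 10/23, 12/23, 17/23, 22/23, 22/23, 1]
j=0 picked index 2: u0 ∈ [1/23, 10/23)
j=1 picked index 2: u0 ∈ [-15/184, 57/184)
j=2 picked index 2: u0 ∈ [-19/92, 17/92)
j=3 picked index 2: u0 ∈ [-61/184, 11/184)
j=4 picked index 4: u0 ∈ [1/46, 11/46)
j=5 picked index 4: u0 ∈ [-19/184, 21/184)
j=6 picked index 5: u0 ∈ [-1/92, 19/92)
j=7 picked index 5: u0 ∈ [-25/184, 15/184)
intersection: [1/23, 11/184)

1/23 11/184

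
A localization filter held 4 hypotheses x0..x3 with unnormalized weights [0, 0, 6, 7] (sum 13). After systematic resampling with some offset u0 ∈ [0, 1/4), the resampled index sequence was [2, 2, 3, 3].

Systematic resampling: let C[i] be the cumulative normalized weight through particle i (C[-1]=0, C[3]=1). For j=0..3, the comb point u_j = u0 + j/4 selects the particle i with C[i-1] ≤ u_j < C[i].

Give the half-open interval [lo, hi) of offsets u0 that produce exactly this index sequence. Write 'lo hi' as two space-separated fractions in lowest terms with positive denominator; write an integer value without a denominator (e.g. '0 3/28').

0 11/52

C = [0, 0, 6/13, 1]
j=0 picked index 2: u0 ∈ [0, 6/13)
j=1 picked index 2: u0 ∈ [-1/4, 11/52)
j=2 picked index 3: u0 ∈ [-1/26, 1/2)
j=3 picked index 3: u0 ∈ [-15/52, 1/4)
intersection: [0, 11/52)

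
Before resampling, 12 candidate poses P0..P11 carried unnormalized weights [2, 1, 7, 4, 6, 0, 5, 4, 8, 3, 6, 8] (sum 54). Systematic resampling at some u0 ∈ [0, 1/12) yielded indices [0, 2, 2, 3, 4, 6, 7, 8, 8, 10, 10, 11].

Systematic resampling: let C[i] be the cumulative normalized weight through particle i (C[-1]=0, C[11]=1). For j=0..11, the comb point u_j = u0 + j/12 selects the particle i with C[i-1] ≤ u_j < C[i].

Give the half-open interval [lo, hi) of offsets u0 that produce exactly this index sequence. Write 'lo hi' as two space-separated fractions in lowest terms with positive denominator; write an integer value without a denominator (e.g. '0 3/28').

0 1/108

C = [1/27, 1/18, 5/27, 7/27, 10/27, 10/27, 25/54, 29/54, 37/54, 20/27, 23/27, 1]
j=0 picked index 0: u0 ∈ [0, 1/27)
j=1 picked index 2: u0 ∈ [-1/36, 11/108)
j=2 picked index 2: u0 ∈ [-1/9, 1/54)
j=3 picked index 3: u0 ∈ [-7/108, 1/108)
j=4 picked index 4: u0 ∈ [-2/27, 1/27)
j=5 picked index 6: u0 ∈ [-5/108, 5/108)
j=6 picked index 7: u0 ∈ [-1/27, 1/27)
j=7 picked index 8: u0 ∈ [-5/108, 11/108)
j=8 picked index 8: u0 ∈ [-7/54, 1/54)
j=9 picked index 10: u0 ∈ [-1/108, 11/108)
j=10 picked index 10: u0 ∈ [-5/54, 1/54)
j=11 picked index 11: u0 ∈ [-7/108, 1/12)
intersection: [0, 1/108)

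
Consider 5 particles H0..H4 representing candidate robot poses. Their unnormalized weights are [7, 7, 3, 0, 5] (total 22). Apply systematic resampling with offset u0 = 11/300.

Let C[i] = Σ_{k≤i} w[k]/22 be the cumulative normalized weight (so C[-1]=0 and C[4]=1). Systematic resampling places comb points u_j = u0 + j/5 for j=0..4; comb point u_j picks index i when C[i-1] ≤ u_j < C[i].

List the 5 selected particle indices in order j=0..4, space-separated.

0 0 1 2 4

C = [7/22, 7/11, 17/22, 17/22, 1]
j=0: u_0=11/300 ∈ [0, 7/22) → index 0
j=1: u_1=71/300 ∈ [0, 7/22) → index 0
j=2: u_2=131/300 ∈ [7/22, 7/11) → index 1
j=3: u_3=191/300 ∈ [7/11, 17/22) → index 2
j=4: u_4=251/300 ∈ [17/22, 1) → index 4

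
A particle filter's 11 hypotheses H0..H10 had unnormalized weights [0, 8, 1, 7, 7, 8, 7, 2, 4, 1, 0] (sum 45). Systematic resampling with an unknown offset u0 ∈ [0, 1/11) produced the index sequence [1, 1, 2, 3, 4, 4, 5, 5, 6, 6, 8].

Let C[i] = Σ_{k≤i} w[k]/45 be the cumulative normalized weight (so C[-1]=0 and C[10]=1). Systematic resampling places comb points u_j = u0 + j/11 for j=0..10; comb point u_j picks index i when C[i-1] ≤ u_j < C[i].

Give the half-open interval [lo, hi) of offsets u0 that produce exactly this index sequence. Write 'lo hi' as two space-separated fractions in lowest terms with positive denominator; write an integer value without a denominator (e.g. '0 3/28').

C = [0, 8/45, 1/5, 16/45, 23/45, 31/45, 38/45, 8/9, 44/45, 1, 1]
j=0 picked index 1: u0 ∈ [0, 8/45)
j=1 picked index 1: u0 ∈ [-1/11, 43/495)
j=2 picked index 2: u0 ∈ [-2/495, 1/55)
j=3 picked index 3: u0 ∈ [-4/55, 41/495)
j=4 picked index 4: u0 ∈ [-4/495, 73/495)
j=5 picked index 4: u0 ∈ [-49/495, 28/495)
j=6 picked index 5: u0 ∈ [-17/495, 71/495)
j=7 picked index 5: u0 ∈ [-62/495, 26/495)
j=8 picked index 6: u0 ∈ [-19/495, 58/495)
j=9 picked index 6: u0 ∈ [-64/495, 13/495)
j=10 picked index 8: u0 ∈ [-2/99, 34/495)
intersection: [0, 1/55)

0 1/55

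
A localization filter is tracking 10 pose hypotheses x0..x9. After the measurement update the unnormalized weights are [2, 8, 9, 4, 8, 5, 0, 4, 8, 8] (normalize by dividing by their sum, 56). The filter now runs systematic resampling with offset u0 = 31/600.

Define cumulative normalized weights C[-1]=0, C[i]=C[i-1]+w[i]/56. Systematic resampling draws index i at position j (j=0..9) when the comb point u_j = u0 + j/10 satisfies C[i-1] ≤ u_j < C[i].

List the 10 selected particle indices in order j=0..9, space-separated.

1 1 2 3 4 4 7 8 8 9

C = [1/28, 5/28, 19/56, 23/56, 31/56, 9/14, 9/14, 5/7, 6/7, 1]
j=0: u_0=31/600 ∈ [1/28, 5/28) → index 1
j=1: u_1=91/600 ∈ [1/28, 5/28) → index 1
j=2: u_2=151/600 ∈ [5/28, 19/56) → index 2
j=3: u_3=211/600 ∈ [19/56, 23/56) → index 3
j=4: u_4=271/600 ∈ [23/56, 31/56) → index 4
j=5: u_5=331/600 ∈ [23/56, 31/56) → index 4
j=6: u_6=391/600 ∈ [9/14, 5/7) → index 7
j=7: u_7=451/600 ∈ [5/7, 6/7) → index 8
j=8: u_8=511/600 ∈ [5/7, 6/7) → index 8
j=9: u_9=571/600 ∈ [6/7, 1) → index 9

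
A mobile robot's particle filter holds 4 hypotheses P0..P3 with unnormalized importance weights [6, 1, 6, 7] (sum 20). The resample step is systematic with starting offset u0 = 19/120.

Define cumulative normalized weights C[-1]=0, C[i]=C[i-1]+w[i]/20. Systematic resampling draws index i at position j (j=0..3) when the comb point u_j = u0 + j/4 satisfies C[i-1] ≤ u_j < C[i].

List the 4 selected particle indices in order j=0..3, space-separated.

0 2 3 3

C = [3/10, 7/20, 13/20, 1]
j=0: u_0=19/120 ∈ [0, 3/10) → index 0
j=1: u_1=49/120 ∈ [7/20, 13/20) → index 2
j=2: u_2=79/120 ∈ [13/20, 1) → index 3
j=3: u_3=109/120 ∈ [13/20, 1) → index 3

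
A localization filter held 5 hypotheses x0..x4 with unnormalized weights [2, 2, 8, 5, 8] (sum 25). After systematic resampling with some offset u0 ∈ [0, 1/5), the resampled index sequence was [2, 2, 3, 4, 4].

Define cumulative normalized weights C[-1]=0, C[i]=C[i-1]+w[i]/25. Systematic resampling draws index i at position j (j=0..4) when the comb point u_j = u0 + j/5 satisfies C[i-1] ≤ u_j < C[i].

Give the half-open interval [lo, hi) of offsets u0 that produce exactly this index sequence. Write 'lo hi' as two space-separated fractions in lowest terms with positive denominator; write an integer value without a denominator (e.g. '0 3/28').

4/25 1/5

C = [2/25, 4/25, 12/25, 17/25, 1]
j=0 picked index 2: u0 ∈ [4/25, 12/25)
j=1 picked index 2: u0 ∈ [-1/25, 7/25)
j=2 picked index 3: u0 ∈ [2/25, 7/25)
j=3 picked index 4: u0 ∈ [2/25, 2/5)
j=4 picked index 4: u0 ∈ [-3/25, 1/5)
intersection: [4/25, 1/5)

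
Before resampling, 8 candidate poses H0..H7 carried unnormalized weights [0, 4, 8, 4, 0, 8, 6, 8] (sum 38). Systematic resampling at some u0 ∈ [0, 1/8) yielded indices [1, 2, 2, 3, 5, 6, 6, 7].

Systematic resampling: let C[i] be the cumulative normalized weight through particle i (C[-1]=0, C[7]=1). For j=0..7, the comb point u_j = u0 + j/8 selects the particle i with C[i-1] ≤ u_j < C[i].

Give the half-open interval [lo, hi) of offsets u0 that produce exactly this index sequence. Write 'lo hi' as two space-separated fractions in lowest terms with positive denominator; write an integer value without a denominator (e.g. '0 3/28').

C = [0, 2/19, 6/19, 8/19, 8/19, 12/19, 15/19, 1]
j=0 picked index 1: u0 ∈ [0, 2/19)
j=1 picked index 2: u0 ∈ [-3/152, 29/152)
j=2 picked index 2: u0 ∈ [-11/76, 5/76)
j=3 picked index 3: u0 ∈ [-9/152, 7/152)
j=4 picked index 5: u0 ∈ [-3/38, 5/38)
j=5 picked index 6: u0 ∈ [1/152, 25/152)
j=6 picked index 6: u0 ∈ [-9/76, 3/76)
j=7 picked index 7: u0 ∈ [-13/152, 1/8)
intersection: [1/152, 3/76)

1/152 3/76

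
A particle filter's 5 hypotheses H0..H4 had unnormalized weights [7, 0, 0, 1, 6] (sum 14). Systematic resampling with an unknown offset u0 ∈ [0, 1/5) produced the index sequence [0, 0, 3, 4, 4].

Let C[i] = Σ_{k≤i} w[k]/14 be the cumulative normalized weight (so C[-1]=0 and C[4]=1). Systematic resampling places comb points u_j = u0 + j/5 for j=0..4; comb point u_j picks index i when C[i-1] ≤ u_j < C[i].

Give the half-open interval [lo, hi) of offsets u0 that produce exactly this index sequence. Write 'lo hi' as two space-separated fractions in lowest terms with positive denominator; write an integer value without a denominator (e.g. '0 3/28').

C = [1/2, 1/2, 1/2, 4/7, 1]
j=0 picked index 0: u0 ∈ [0, 1/2)
j=1 picked index 0: u0 ∈ [-1/5, 3/10)
j=2 picked index 3: u0 ∈ [1/10, 6/35)
j=3 picked index 4: u0 ∈ [-1/35, 2/5)
j=4 picked index 4: u0 ∈ [-8/35, 1/5)
intersection: [1/10, 6/35)

1/10 6/35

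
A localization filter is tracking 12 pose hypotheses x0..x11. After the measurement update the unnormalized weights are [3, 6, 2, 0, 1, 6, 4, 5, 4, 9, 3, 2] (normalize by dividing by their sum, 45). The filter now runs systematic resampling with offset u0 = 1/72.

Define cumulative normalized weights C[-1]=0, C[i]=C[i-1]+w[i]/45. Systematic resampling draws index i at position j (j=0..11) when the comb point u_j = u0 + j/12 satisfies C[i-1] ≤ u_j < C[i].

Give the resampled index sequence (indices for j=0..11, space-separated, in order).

0 1 1 4 5 6 7 7 8 9 9 10

C = [1/15, 1/5, 11/45, 11/45, 4/15, 2/5, 22/45, 3/5, 31/45, 8/9, 43/45, 1]
j=0: u_0=1/72 ∈ [0, 1/15) → index 0
j=1: u_1=7/72 ∈ [1/15, 1/5) → index 1
j=2: u_2=13/72 ∈ [1/15, 1/5) → index 1
j=3: u_3=19/72 ∈ [11/45, 4/15) → index 4
j=4: u_4=25/72 ∈ [4/15, 2/5) → index 5
j=5: u_5=31/72 ∈ [2/5, 22/45) → index 6
j=6: u_6=37/72 ∈ [22/45, 3/5) → index 7
j=7: u_7=43/72 ∈ [22/45, 3/5) → index 7
j=8: u_8=49/72 ∈ [3/5, 31/45) → index 8
j=9: u_9=55/72 ∈ [31/45, 8/9) → index 9
j=10: u_10=61/72 ∈ [31/45, 8/9) → index 9
j=11: u_11=67/72 ∈ [8/9, 43/45) → index 10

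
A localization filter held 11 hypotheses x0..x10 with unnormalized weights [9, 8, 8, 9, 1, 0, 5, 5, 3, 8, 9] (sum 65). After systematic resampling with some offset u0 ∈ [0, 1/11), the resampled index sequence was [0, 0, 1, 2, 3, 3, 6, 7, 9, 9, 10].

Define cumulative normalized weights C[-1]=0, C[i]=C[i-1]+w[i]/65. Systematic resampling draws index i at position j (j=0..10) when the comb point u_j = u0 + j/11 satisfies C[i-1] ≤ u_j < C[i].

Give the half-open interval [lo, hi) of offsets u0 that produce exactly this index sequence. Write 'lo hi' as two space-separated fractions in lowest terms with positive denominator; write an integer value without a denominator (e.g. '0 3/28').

C = [9/65, 17/65, 5/13, 34/65, 7/13, 7/13, 8/13, 9/13, 48/65, 56/65, 1]
j=0 picked index 0: u0 ∈ [0, 9/65)
j=1 picked index 0: u0 ∈ [-1/11, 34/715)
j=2 picked index 1: u0 ∈ [-31/715, 57/715)
j=3 picked index 2: u0 ∈ [-8/715, 16/143)
j=4 picked index 3: u0 ∈ [3/143, 114/715)
j=5 picked index 3: u0 ∈ [-10/143, 49/715)
j=6 picked index 6: u0 ∈ [-1/143, 10/143)
j=7 picked index 7: u0 ∈ [-3/143, 8/143)
j=8 picked index 9: u0 ∈ [8/715, 96/715)
j=9 picked index 9: u0 ∈ [-57/715, 31/715)
j=10 picked index 10: u0 ∈ [-34/715, 1/11)
intersection: [3/143, 31/715)

3/143 31/715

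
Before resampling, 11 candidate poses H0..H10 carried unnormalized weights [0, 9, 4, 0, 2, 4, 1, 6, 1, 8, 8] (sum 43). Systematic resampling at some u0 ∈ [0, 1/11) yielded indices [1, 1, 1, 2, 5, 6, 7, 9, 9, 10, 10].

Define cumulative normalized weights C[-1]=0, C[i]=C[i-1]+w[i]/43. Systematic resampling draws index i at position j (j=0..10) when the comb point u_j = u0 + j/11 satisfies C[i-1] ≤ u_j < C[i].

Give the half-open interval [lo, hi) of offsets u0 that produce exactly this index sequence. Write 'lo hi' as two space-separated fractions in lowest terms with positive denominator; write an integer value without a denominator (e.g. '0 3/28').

C = [0, 9/43, 13/43, 13/43, 15/43, 19/43, 20/43, 26/43, 27/43, 35/43, 1]
j=0 picked index 1: u0 ∈ [0, 9/43)
j=1 picked index 1: u0 ∈ [-1/11, 56/473)
j=2 picked index 1: u0 ∈ [-2/11, 13/473)
j=3 picked index 2: u0 ∈ [-30/473, 14/473)
j=4 picked index 5: u0 ∈ [-7/473, 37/473)
j=5 picked index 6: u0 ∈ [-6/473, 5/473)
j=6 picked index 7: u0 ∈ [-38/473, 28/473)
j=7 picked index 9: u0 ∈ [-4/473, 84/473)
j=8 picked index 9: u0 ∈ [-47/473, 41/473)
j=9 picked index 10: u0 ∈ [-2/473, 2/11)
j=10 picked index 10: u0 ∈ [-45/473, 1/11)
intersection: [0, 5/473)

0 5/473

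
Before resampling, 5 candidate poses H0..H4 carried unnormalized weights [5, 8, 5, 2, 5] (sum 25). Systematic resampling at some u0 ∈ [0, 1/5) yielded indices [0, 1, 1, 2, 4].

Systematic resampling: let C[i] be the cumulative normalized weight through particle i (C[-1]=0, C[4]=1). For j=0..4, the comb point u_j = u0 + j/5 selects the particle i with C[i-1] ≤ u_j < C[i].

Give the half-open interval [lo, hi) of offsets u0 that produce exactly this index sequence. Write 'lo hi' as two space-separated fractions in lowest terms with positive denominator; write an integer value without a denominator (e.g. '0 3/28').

0 3/25

C = [1/5, 13/25, 18/25, 4/5, 1]
j=0 picked index 0: u0 ∈ [0, 1/5)
j=1 picked index 1: u0 ∈ [0, 8/25)
j=2 picked index 1: u0 ∈ [-1/5, 3/25)
j=3 picked index 2: u0 ∈ [-2/25, 3/25)
j=4 picked index 4: u0 ∈ [0, 1/5)
intersection: [0, 3/25)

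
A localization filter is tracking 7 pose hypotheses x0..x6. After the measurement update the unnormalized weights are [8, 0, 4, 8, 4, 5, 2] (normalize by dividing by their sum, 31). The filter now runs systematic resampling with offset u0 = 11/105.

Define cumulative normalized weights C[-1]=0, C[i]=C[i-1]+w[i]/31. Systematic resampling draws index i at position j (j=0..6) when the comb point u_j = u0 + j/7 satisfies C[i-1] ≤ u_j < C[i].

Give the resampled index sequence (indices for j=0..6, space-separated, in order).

0 0 3 3 4 5 6

C = [8/31, 8/31, 12/31, 20/31, 24/31, 29/31, 1]
j=0: u_0=11/105 ∈ [0, 8/31) → index 0
j=1: u_1=26/105 ∈ [0, 8/31) → index 0
j=2: u_2=41/105 ∈ [12/31, 20/31) → index 3
j=3: u_3=8/15 ∈ [12/31, 20/31) → index 3
j=4: u_4=71/105 ∈ [20/31, 24/31) → index 4
j=5: u_5=86/105 ∈ [24/31, 29/31) → index 5
j=6: u_6=101/105 ∈ [29/31, 1) → index 6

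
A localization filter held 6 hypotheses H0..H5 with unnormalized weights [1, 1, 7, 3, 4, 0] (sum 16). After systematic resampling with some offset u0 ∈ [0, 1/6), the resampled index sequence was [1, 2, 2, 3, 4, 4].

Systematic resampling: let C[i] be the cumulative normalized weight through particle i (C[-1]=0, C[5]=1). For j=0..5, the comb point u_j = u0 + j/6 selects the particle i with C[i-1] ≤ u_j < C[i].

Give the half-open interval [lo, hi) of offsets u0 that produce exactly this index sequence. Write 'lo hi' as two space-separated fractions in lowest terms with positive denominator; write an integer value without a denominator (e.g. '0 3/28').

C = [1/16, 1/8, 9/16, 3/4, 1, 1]
j=0 picked index 1: u0 ∈ [1/16, 1/8)
j=1 picked index 2: u0 ∈ [-1/24, 19/48)
j=2 picked index 2: u0 ∈ [-5/24, 11/48)
j=3 picked index 3: u0 ∈ [1/16, 1/4)
j=4 picked index 4: u0 ∈ [1/12, 1/3)
j=5 picked index 4: u0 ∈ [-1/12, 1/6)
intersection: [1/12, 1/8)

1/12 1/8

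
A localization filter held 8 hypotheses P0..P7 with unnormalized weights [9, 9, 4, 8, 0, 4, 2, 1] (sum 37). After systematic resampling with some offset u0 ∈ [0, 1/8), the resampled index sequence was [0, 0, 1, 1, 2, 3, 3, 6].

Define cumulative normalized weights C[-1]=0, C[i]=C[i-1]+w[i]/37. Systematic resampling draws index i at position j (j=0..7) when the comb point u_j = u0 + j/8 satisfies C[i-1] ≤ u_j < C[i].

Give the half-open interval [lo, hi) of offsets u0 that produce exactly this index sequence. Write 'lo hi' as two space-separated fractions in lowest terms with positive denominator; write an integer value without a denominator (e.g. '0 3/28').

13/296 9/148

C = [9/37, 18/37, 22/37, 30/37, 30/37, 34/37, 36/37, 1]
j=0 picked index 0: u0 ∈ [0, 9/37)
j=1 picked index 0: u0 ∈ [-1/8, 35/296)
j=2 picked index 1: u0 ∈ [-1/148, 35/148)
j=3 picked index 1: u0 ∈ [-39/296, 33/296)
j=4 picked index 2: u0 ∈ [-1/74, 7/74)
j=5 picked index 3: u0 ∈ [-9/296, 55/296)
j=6 picked index 3: u0 ∈ [-23/148, 9/148)
j=7 picked index 6: u0 ∈ [13/296, 29/296)
intersection: [13/296, 9/148)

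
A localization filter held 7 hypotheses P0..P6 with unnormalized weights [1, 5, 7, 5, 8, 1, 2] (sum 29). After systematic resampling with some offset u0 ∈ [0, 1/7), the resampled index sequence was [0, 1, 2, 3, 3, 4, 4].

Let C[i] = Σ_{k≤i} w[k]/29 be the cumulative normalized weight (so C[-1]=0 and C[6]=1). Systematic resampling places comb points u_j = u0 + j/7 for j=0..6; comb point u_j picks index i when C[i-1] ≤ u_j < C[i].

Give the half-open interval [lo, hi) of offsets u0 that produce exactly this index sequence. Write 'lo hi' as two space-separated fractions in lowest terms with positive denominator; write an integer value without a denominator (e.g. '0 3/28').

4/203 1/29

C = [1/29, 6/29, 13/29, 18/29, 26/29, 27/29, 1]
j=0 picked index 0: u0 ∈ [0, 1/29)
j=1 picked index 1: u0 ∈ [-22/203, 13/203)
j=2 picked index 2: u0 ∈ [-16/203, 33/203)
j=3 picked index 3: u0 ∈ [4/203, 39/203)
j=4 picked index 3: u0 ∈ [-25/203, 10/203)
j=5 picked index 4: u0 ∈ [-19/203, 37/203)
j=6 picked index 4: u0 ∈ [-48/203, 8/203)
intersection: [4/203, 1/29)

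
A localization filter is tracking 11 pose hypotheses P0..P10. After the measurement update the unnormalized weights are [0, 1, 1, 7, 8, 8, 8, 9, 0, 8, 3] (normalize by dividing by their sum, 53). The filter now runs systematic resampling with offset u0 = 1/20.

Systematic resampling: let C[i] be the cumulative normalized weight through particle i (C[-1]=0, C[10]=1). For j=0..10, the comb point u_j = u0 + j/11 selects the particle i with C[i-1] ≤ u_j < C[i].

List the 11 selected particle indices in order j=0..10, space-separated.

3 3 4 5 5 6 6 7 7 9 10

C = [0, 1/53, 2/53, 9/53, 17/53, 25/53, 33/53, 42/53, 42/53, 50/53, 1]
j=0: u_0=1/20 ∈ [2/53, 9/53) → index 3
j=1: u_1=31/220 ∈ [2/53, 9/53) → index 3
j=2: u_2=51/220 ∈ [9/53, 17/53) → index 4
j=3: u_3=71/220 ∈ [17/53, 25/53) → index 5
j=4: u_4=91/220 ∈ [17/53, 25/53) → index 5
j=5: u_5=111/220 ∈ [25/53, 33/53) → index 6
j=6: u_6=131/220 ∈ [25/53, 33/53) → index 6
j=7: u_7=151/220 ∈ [33/53, 42/53) → index 7
j=8: u_8=171/220 ∈ [33/53, 42/53) → index 7
j=9: u_9=191/220 ∈ [42/53, 50/53) → index 9
j=10: u_10=211/220 ∈ [50/53, 1) → index 10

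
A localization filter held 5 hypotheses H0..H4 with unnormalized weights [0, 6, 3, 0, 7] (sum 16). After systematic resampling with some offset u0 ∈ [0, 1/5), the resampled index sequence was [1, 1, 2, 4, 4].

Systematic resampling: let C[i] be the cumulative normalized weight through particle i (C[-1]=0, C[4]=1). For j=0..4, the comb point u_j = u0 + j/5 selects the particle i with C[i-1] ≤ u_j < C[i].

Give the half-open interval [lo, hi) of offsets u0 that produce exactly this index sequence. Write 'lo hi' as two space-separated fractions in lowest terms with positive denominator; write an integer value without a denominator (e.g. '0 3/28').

0 13/80

C = [0, 3/8, 9/16, 9/16, 1]
j=0 picked index 1: u0 ∈ [0, 3/8)
j=1 picked index 1: u0 ∈ [-1/5, 7/40)
j=2 picked index 2: u0 ∈ [-1/40, 13/80)
j=3 picked index 4: u0 ∈ [-3/80, 2/5)
j=4 picked index 4: u0 ∈ [-19/80, 1/5)
intersection: [0, 13/80)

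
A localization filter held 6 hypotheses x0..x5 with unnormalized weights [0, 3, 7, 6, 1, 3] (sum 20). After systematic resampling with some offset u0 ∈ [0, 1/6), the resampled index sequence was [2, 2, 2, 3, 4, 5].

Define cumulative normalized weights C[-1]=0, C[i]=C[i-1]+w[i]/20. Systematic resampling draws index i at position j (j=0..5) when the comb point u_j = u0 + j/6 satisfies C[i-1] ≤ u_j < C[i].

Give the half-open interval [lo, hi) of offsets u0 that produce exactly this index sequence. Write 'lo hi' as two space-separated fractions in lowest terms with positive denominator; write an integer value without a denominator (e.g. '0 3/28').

3/20 1/6

C = [0, 3/20, 1/2, 4/5, 17/20, 1]
j=0 picked index 2: u0 ∈ [3/20, 1/2)
j=1 picked index 2: u0 ∈ [-1/60, 1/3)
j=2 picked index 2: u0 ∈ [-11/60, 1/6)
j=3 picked index 3: u0 ∈ [0, 3/10)
j=4 picked index 4: u0 ∈ [2/15, 11/60)
j=5 picked index 5: u0 ∈ [1/60, 1/6)
intersection: [3/20, 1/6)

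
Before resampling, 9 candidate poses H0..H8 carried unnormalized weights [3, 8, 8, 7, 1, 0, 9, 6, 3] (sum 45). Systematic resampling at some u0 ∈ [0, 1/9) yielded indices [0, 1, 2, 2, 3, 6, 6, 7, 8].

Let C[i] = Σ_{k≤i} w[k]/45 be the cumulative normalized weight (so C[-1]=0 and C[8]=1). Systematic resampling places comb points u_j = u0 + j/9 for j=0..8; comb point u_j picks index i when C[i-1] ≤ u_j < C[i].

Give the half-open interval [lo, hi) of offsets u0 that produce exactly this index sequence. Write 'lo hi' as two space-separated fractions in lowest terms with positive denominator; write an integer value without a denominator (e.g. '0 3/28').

C = [1/15, 11/45, 19/45, 26/45, 3/5, 3/5, 4/5, 14/15, 1]
j=0 picked index 0: u0 ∈ [0, 1/15)
j=1 picked index 1: u0 ∈ [-2/45, 2/15)
j=2 picked index 2: u0 ∈ [1/45, 1/5)
j=3 picked index 2: u0 ∈ [-4/45, 4/45)
j=4 picked index 3: u0 ∈ [-1/45, 2/15)
j=5 picked index 6: u0 ∈ [2/45, 11/45)
j=6 picked index 6: u0 ∈ [-1/15, 2/15)
j=7 picked index 7: u0 ∈ [1/45, 7/45)
j=8 picked index 8: u0 ∈ [2/45, 1/9)
intersection: [2/45, 1/15)

2/45 1/15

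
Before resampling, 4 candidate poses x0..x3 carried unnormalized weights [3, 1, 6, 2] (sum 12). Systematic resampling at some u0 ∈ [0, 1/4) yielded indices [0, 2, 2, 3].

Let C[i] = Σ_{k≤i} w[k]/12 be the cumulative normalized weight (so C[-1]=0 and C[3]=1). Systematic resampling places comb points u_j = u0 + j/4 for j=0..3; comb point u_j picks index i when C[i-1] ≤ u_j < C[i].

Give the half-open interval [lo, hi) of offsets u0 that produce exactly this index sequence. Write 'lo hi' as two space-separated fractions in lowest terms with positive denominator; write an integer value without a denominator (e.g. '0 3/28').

C = [1/4, 1/3, 5/6, 1]
j=0 picked index 0: u0 ∈ [0, 1/4)
j=1 picked index 2: u0 ∈ [1/12, 7/12)
j=2 picked index 2: u0 ∈ [-1/6, 1/3)
j=3 picked index 3: u0 ∈ [1/12, 1/4)
intersection: [1/12, 1/4)

1/12 1/4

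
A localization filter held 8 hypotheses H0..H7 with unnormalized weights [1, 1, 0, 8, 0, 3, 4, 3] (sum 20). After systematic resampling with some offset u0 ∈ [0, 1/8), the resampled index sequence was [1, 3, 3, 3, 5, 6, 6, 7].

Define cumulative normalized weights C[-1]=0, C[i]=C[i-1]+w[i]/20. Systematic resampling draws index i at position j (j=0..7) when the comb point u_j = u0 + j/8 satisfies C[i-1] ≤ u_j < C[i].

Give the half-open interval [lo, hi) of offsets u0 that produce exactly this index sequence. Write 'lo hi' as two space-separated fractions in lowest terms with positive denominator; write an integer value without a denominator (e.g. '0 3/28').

1/20 1/10

C = [1/20, 1/10, 1/10, 1/2, 1/2, 13/20, 17/20, 1]
j=0 picked index 1: u0 ∈ [1/20, 1/10)
j=1 picked index 3: u0 ∈ [-1/40, 3/8)
j=2 picked index 3: u0 ∈ [-3/20, 1/4)
j=3 picked index 3: u0 ∈ [-11/40, 1/8)
j=4 picked index 5: u0 ∈ [0, 3/20)
j=5 picked index 6: u0 ∈ [1/40, 9/40)
j=6 picked index 6: u0 ∈ [-1/10, 1/10)
j=7 picked index 7: u0 ∈ [-1/40, 1/8)
intersection: [1/20, 1/10)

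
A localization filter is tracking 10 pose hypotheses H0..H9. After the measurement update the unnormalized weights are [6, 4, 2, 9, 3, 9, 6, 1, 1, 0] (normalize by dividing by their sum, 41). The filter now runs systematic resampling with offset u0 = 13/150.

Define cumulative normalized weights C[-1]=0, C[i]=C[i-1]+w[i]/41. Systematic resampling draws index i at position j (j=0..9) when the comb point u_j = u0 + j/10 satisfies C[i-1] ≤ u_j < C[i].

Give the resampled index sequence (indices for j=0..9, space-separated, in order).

0 1 2 3 3 5 5 5 6 8

C = [6/41, 10/41, 12/41, 21/41, 24/41, 33/41, 39/41, 40/41, 1, 1]
j=0: u_0=13/150 ∈ [0, 6/41) → index 0
j=1: u_1=14/75 ∈ [6/41, 10/41) → index 1
j=2: u_2=43/150 ∈ [10/41, 12/41) → index 2
j=3: u_3=29/75 ∈ [12/41, 21/41) → index 3
j=4: u_4=73/150 ∈ [12/41, 21/41) → index 3
j=5: u_5=44/75 ∈ [24/41, 33/41) → index 5
j=6: u_6=103/150 ∈ [24/41, 33/41) → index 5
j=7: u_7=59/75 ∈ [24/41, 33/41) → index 5
j=8: u_8=133/150 ∈ [33/41, 39/41) → index 6
j=9: u_9=74/75 ∈ [40/41, 1) → index 8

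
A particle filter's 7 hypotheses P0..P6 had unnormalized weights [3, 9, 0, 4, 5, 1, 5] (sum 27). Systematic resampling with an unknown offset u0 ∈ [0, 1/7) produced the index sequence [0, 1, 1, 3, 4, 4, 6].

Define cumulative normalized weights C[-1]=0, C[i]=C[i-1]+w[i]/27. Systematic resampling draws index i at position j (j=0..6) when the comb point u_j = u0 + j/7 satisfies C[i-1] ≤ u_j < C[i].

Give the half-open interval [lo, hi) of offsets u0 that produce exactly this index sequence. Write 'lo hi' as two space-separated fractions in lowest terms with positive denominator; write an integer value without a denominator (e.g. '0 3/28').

C = [1/9, 4/9, 4/9, 16/27, 7/9, 22/27, 1]
j=0 picked index 0: u0 ∈ [0, 1/9)
j=1 picked index 1: u0 ∈ [-2/63, 19/63)
j=2 picked index 1: u0 ∈ [-11/63, 10/63)
j=3 picked index 3: u0 ∈ [1/63, 31/189)
j=4 picked index 4: u0 ∈ [4/189, 13/63)
j=5 picked index 4: u0 ∈ [-23/189, 4/63)
j=6 picked index 6: u0 ∈ [-8/189, 1/7)
intersection: [4/189, 4/63)

4/189 4/63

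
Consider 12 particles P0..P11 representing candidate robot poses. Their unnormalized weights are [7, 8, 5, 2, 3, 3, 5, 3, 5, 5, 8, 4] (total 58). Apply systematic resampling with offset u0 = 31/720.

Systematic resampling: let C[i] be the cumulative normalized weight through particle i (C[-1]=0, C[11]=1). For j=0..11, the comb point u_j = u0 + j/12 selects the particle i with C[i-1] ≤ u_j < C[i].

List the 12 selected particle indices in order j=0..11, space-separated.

C = [7/58, 15/58, 10/29, 11/29, 25/58, 14/29, 33/58, 18/29, 41/58, 23/29, 27/29, 1]
j=0: u_0=31/720 ∈ [0, 7/58) → index 0
j=1: u_1=91/720 ∈ [7/58, 15/58) → index 1
j=2: u_2=151/720 ∈ [7/58, 15/58) → index 1
j=3: u_3=211/720 ∈ [15/58, 10/29) → index 2
j=4: u_4=271/720 ∈ [10/29, 11/29) → index 3
j=5: u_5=331/720 ∈ [25/58, 14/29) → index 5
j=6: u_6=391/720 ∈ [14/29, 33/58) → index 6
j=7: u_7=451/720 ∈ [18/29, 41/58) → index 8
j=8: u_8=511/720 ∈ [41/58, 23/29) → index 9
j=9: u_9=571/720 ∈ [41/58, 23/29) → index 9
j=10: u_10=631/720 ∈ [23/29, 27/29) → index 10
j=11: u_11=691/720 ∈ [27/29, 1) → index 11

0 1 1 2 3 5 6 8 9 9 10 11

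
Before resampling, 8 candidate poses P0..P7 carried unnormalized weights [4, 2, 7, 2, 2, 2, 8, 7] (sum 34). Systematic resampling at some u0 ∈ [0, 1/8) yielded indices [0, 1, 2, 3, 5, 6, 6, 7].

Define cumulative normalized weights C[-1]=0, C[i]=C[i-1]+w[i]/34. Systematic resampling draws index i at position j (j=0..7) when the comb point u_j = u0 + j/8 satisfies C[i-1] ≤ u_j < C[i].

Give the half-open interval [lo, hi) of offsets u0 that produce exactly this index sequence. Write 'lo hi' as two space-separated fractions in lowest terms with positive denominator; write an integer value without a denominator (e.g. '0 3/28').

C = [2/17, 3/17, 13/34, 15/34, 1/2, 19/34, 27/34, 1]
j=0 picked index 0: u0 ∈ [0, 2/17)
j=1 picked index 1: u0 ∈ [-1/136, 7/136)
j=2 picked index 2: u0 ∈ [-5/68, 9/68)
j=3 picked index 3: u0 ∈ [1/136, 9/136)
j=4 picked index 5: u0 ∈ [0, 1/17)
j=5 picked index 6: u0 ∈ [-9/136, 23/136)
j=6 picked index 6: u0 ∈ [-13/68, 3/68)
j=7 picked index 7: u0 ∈ [-11/136, 1/8)
intersection: [1/136, 3/68)

1/136 3/68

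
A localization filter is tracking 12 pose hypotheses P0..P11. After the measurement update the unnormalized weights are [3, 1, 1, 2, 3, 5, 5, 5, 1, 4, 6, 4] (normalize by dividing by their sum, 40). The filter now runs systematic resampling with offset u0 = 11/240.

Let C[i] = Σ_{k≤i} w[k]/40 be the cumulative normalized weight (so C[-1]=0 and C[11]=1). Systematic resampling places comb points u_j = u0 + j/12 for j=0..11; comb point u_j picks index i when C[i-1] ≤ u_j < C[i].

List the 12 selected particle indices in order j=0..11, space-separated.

0 3 4 5 6 6 7 8 9 10 10 11

C = [3/40, 1/10, 1/8, 7/40, 1/4, 3/8, 1/2, 5/8, 13/20, 3/4, 9/10, 1]
j=0: u_0=11/240 ∈ [0, 3/40) → index 0
j=1: u_1=31/240 ∈ [1/8, 7/40) → index 3
j=2: u_2=17/80 ∈ [7/40, 1/4) → index 4
j=3: u_3=71/240 ∈ [1/4, 3/8) → index 5
j=4: u_4=91/240 ∈ [3/8, 1/2) → index 6
j=5: u_5=37/80 ∈ [3/8, 1/2) → index 6
j=6: u_6=131/240 ∈ [1/2, 5/8) → index 7
j=7: u_7=151/240 ∈ [5/8, 13/20) → index 8
j=8: u_8=57/80 ∈ [13/20, 3/4) → index 9
j=9: u_9=191/240 ∈ [3/4, 9/10) → index 10
j=10: u_10=211/240 ∈ [3/4, 9/10) → index 10
j=11: u_11=77/80 ∈ [9/10, 1) → index 11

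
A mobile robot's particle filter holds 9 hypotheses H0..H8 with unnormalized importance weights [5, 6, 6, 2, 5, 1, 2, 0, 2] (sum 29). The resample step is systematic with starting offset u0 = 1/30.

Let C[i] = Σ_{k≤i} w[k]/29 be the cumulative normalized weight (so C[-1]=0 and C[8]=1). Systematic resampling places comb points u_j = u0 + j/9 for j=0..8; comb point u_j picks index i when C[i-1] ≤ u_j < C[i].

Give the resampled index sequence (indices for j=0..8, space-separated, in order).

C = [5/29, 11/29, 17/29, 19/29, 24/29, 25/29, 27/29, 27/29, 1]
j=0: u_0=1/30 ∈ [0, 5/29) → index 0
j=1: u_1=13/90 ∈ [0, 5/29) → index 0
j=2: u_2=23/90 ∈ [5/29, 11/29) → index 1
j=3: u_3=11/30 ∈ [5/29, 11/29) → index 1
j=4: u_4=43/90 ∈ [11/29, 17/29) → index 2
j=5: u_5=53/90 ∈ [17/29, 19/29) → index 3
j=6: u_6=7/10 ∈ [19/29, 24/29) → index 4
j=7: u_7=73/90 ∈ [19/29, 24/29) → index 4
j=8: u_8=83/90 ∈ [25/29, 27/29) → index 6

0 0 1 1 2 3 4 4 6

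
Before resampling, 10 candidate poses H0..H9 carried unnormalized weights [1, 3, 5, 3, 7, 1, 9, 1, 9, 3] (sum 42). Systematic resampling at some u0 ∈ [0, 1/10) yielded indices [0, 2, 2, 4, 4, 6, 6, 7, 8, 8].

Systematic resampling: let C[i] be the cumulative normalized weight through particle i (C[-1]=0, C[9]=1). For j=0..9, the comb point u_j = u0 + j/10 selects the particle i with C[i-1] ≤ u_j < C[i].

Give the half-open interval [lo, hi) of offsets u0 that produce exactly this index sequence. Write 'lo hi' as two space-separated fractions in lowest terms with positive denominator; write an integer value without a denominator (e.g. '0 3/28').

0 1/70

C = [1/42, 2/21, 3/14, 2/7, 19/42, 10/21, 29/42, 5/7, 13/14, 1]
j=0 picked index 0: u0 ∈ [0, 1/42)
j=1 picked index 2: u0 ∈ [-1/210, 4/35)
j=2 picked index 2: u0 ∈ [-11/105, 1/70)
j=3 picked index 4: u0 ∈ [-1/70, 16/105)
j=4 picked index 4: u0 ∈ [-4/35, 11/210)
j=5 picked index 6: u0 ∈ [-1/42, 4/21)
j=6 picked index 6: u0 ∈ [-13/105, 19/210)
j=7 picked index 7: u0 ∈ [-1/105, 1/70)
j=8 picked index 8: u0 ∈ [-3/35, 9/70)
j=9 picked index 8: u0 ∈ [-13/70, 1/35)
intersection: [0, 1/70)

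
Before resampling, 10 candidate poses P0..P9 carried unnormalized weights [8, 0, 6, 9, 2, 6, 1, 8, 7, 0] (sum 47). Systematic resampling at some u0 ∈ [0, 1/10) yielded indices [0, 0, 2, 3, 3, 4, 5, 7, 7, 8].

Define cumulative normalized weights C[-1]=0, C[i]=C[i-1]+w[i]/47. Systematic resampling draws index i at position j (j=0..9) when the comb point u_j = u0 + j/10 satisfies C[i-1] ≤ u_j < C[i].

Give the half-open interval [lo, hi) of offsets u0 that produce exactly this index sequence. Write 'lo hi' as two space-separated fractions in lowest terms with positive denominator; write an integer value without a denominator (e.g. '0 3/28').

0 3/94

C = [8/47, 8/47, 14/47, 23/47, 25/47, 31/47, 32/47, 40/47, 1, 1]
j=0 picked index 0: u0 ∈ [0, 8/47)
j=1 picked index 0: u0 ∈ [-1/10, 33/470)
j=2 picked index 2: u0 ∈ [-7/235, 23/235)
j=3 picked index 3: u0 ∈ [-1/470, 89/470)
j=4 picked index 3: u0 ∈ [-24/235, 21/235)
j=5 picked index 4: u0 ∈ [-1/94, 3/94)
j=6 picked index 5: u0 ∈ [-16/235, 14/235)
j=7 picked index 7: u0 ∈ [-9/470, 71/470)
j=8 picked index 7: u0 ∈ [-28/235, 12/235)
j=9 picked index 8: u0 ∈ [-23/470, 1/10)
intersection: [0, 3/94)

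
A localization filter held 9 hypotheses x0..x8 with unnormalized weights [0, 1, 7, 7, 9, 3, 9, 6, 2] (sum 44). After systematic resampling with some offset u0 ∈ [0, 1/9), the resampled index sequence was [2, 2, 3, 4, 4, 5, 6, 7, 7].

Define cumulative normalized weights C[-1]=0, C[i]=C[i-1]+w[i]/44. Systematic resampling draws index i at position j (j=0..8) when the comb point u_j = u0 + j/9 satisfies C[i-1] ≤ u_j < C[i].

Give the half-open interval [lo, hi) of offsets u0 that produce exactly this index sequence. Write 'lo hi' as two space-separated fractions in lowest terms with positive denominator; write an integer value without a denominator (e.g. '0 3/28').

4/99 23/396

C = [0, 1/44, 2/11, 15/44, 6/11, 27/44, 9/11, 21/22, 1]
j=0 picked index 2: u0 ∈ [1/44, 2/11)
j=1 picked index 2: u0 ∈ [-35/396, 7/99)
j=2 picked index 3: u0 ∈ [-4/99, 47/396)
j=3 picked index 4: u0 ∈ [1/132, 7/33)
j=4 picked index 4: u0 ∈ [-41/396, 10/99)
j=5 picked index 5: u0 ∈ [-1/99, 23/396)
j=6 picked index 6: u0 ∈ [-7/132, 5/33)
j=7 picked index 7: u0 ∈ [4/99, 35/198)
j=8 picked index 7: u0 ∈ [-7/99, 13/198)
intersection: [4/99, 23/396)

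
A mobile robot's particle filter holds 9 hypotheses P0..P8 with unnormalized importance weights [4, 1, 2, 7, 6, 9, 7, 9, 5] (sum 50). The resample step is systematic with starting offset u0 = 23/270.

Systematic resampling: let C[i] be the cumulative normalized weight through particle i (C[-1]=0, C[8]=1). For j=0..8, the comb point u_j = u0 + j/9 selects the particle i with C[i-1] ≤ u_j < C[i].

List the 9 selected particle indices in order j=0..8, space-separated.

1 3 4 5 5 6 7 7 8

C = [2/25, 1/10, 7/50, 7/25, 2/5, 29/50, 18/25, 9/10, 1]
j=0: u_0=23/270 ∈ [2/25, 1/10) → index 1
j=1: u_1=53/270 ∈ [7/50, 7/25) → index 3
j=2: u_2=83/270 ∈ [7/25, 2/5) → index 4
j=3: u_3=113/270 ∈ [2/5, 29/50) → index 5
j=4: u_4=143/270 ∈ [2/5, 29/50) → index 5
j=5: u_5=173/270 ∈ [29/50, 18/25) → index 6
j=6: u_6=203/270 ∈ [18/25, 9/10) → index 7
j=7: u_7=233/270 ∈ [18/25, 9/10) → index 7
j=8: u_8=263/270 ∈ [9/10, 1) → index 8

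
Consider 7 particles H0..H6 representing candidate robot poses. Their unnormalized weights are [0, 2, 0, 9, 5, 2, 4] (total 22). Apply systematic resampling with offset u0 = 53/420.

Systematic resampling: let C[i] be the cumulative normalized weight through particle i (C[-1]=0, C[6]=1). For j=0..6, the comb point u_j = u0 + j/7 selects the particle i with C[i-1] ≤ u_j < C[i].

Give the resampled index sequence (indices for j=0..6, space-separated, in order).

C = [0, 1/11, 1/11, 1/2, 8/11, 9/11, 1]
j=0: u_0=53/420 ∈ [1/11, 1/2) → index 3
j=1: u_1=113/420 ∈ [1/11, 1/2) → index 3
j=2: u_2=173/420 ∈ [1/11, 1/2) → index 3
j=3: u_3=233/420 ∈ [1/2, 8/11) → index 4
j=4: u_4=293/420 ∈ [1/2, 8/11) → index 4
j=5: u_5=353/420 ∈ [9/11, 1) → index 6
j=6: u_6=59/60 ∈ [9/11, 1) → index 6

3 3 3 4 4 6 6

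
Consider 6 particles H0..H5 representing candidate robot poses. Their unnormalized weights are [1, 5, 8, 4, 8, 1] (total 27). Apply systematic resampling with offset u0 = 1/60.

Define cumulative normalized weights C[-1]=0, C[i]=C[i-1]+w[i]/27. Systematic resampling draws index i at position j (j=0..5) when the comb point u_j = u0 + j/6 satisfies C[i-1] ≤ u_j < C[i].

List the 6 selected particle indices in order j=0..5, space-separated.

0 1 2 2 4 4

C = [1/27, 2/9, 14/27, 2/3, 26/27, 1]
j=0: u_0=1/60 ∈ [0, 1/27) → index 0
j=1: u_1=11/60 ∈ [1/27, 2/9) → index 1
j=2: u_2=7/20 ∈ [2/9, 14/27) → index 2
j=3: u_3=31/60 ∈ [2/9, 14/27) → index 2
j=4: u_4=41/60 ∈ [2/3, 26/27) → index 4
j=5: u_5=17/20 ∈ [2/3, 26/27) → index 4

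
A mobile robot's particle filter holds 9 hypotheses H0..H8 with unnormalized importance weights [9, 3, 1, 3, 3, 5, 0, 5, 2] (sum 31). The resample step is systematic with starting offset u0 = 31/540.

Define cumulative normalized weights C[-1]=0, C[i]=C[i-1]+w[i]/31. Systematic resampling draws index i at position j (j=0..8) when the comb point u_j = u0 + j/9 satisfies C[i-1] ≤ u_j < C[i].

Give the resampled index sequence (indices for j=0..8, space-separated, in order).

0 0 0 2 3 5 5 7 8

C = [9/31, 12/31, 13/31, 16/31, 19/31, 24/31, 24/31, 29/31, 1]
j=0: u_0=31/540 ∈ [0, 9/31) → index 0
j=1: u_1=91/540 ∈ [0, 9/31) → index 0
j=2: u_2=151/540 ∈ [0, 9/31) → index 0
j=3: u_3=211/540 ∈ [12/31, 13/31) → index 2
j=4: u_4=271/540 ∈ [13/31, 16/31) → index 3
j=5: u_5=331/540 ∈ [19/31, 24/31) → index 5
j=6: u_6=391/540 ∈ [19/31, 24/31) → index 5
j=7: u_7=451/540 ∈ [24/31, 29/31) → index 7
j=8: u_8=511/540 ∈ [29/31, 1) → index 8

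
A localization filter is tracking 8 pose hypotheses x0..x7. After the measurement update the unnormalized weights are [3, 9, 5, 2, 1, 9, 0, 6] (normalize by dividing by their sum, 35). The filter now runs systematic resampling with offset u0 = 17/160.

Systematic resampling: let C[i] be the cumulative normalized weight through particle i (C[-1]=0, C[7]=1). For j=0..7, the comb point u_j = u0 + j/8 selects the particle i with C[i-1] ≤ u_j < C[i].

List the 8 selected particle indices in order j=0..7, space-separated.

C = [3/35, 12/35, 17/35, 19/35, 4/7, 29/35, 29/35, 1]
j=0: u_0=17/160 ∈ [3/35, 12/35) → index 1
j=1: u_1=37/160 ∈ [3/35, 12/35) → index 1
j=2: u_2=57/160 ∈ [12/35, 17/35) → index 2
j=3: u_3=77/160 ∈ [12/35, 17/35) → index 2
j=4: u_4=97/160 ∈ [4/7, 29/35) → index 5
j=5: u_5=117/160 ∈ [4/7, 29/35) → index 5
j=6: u_6=137/160 ∈ [29/35, 1) → index 7
j=7: u_7=157/160 ∈ [29/35, 1) → index 7

1 1 2 2 5 5 7 7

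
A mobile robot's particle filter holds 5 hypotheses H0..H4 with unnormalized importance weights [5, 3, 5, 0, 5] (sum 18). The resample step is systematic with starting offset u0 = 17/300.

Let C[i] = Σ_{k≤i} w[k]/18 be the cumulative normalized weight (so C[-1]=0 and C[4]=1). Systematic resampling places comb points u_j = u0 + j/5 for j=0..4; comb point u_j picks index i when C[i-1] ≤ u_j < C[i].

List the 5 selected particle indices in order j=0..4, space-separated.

C = [5/18, 4/9, 13/18, 13/18, 1]
j=0: u_0=17/300 ∈ [0, 5/18) → index 0
j=1: u_1=77/300 ∈ [0, 5/18) → index 0
j=2: u_2=137/300 ∈ [4/9, 13/18) → index 2
j=3: u_3=197/300 ∈ [4/9, 13/18) → index 2
j=4: u_4=257/300 ∈ [13/18, 1) → index 4

0 0 2 2 4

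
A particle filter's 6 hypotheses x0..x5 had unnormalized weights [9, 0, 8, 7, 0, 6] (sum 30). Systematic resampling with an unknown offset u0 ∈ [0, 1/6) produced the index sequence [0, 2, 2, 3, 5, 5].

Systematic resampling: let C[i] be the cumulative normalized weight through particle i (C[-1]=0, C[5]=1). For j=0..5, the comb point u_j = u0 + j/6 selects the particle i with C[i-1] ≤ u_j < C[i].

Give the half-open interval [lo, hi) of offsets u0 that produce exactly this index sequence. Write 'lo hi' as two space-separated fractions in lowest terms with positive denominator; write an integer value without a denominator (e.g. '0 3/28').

C = [3/10, 3/10, 17/30, 4/5, 4/5, 1]
j=0 picked index 0: u0 ∈ [0, 3/10)
j=1 picked index 2: u0 ∈ [2/15, 2/5)
j=2 picked index 2: u0 ∈ [-1/30, 7/30)
j=3 picked index 3: u0 ∈ [1/15, 3/10)
j=4 picked index 5: u0 ∈ [2/15, 1/3)
j=5 picked index 5: u0 ∈ [-1/30, 1/6)
intersection: [2/15, 1/6)

2/15 1/6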